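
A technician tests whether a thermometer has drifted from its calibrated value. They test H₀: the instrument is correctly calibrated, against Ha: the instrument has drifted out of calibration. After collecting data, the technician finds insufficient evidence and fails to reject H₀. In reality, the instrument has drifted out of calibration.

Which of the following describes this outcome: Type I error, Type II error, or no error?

H₀ was not rejected, but H₀ is actually false.
Failing to reject a false null hypothesis is a Type II error (false negative).

Type II error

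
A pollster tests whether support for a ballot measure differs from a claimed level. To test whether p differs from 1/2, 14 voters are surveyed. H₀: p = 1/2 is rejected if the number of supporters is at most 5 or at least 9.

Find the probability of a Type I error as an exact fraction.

3473/8192

Under H₀, K ~ Binomial(14, 1/2); α is the probability of landing in either tail, P(K ≤ 5) + P(K ≥ 9).
Each tail has probability (1 + 14 + 91 + 364 + 1001 + 2002)/16384; doubling gives α = 6946/16384 = 3473/8192.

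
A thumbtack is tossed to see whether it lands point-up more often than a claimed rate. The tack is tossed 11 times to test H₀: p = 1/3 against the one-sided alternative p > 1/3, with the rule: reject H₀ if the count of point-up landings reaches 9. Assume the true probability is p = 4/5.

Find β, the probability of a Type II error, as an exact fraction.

3736313/9765625

β = P(fail to reject H₀ | Ha true) = P(X ≤ 8 | p = 4/5), X ~ Binomial(11, 4/5).
Equivalently, β = 1 − P(X ≥ 9) = 3736313/9765625.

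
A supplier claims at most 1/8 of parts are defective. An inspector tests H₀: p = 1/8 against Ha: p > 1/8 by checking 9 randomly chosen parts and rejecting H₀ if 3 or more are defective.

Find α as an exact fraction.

α = P(reject H₀ | H₀ true) = P(S ≥ 3 | p = 1/8), S ~ Binomial(9, 1/8).
Computing the lower-tail complement: 1 − 30471091/33554432 = 3083341/33554432.

3083341/33554432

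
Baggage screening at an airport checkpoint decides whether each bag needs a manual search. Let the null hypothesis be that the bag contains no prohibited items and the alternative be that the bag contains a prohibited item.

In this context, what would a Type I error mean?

A Type I error would mean concluding that the bag contains a prohibited item when in fact the bag contains no prohibited items.

A Type I error is rejecting H₀ when H₀ is true.
Here that means flagging the bag for a manual search when actually the bag contains no prohibited items.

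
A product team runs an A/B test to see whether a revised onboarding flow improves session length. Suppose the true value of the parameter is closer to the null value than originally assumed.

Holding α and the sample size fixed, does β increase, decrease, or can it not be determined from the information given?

It increases.

When the true parameter is near the null value, the test has a harder time distinguishing Ha from H₀.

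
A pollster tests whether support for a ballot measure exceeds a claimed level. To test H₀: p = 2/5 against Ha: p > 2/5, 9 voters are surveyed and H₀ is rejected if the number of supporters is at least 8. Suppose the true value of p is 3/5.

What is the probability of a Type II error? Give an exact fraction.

1815344/1953125

β = P(fail to reject H₀ | Ha true) = P(X ≤ 7 | p = 3/5), X ~ Binomial(9, 3/5).
Adding the binomial probabilities P(X=0)+…+P(X=7) at p = 3/5 gives 1815344/1953125.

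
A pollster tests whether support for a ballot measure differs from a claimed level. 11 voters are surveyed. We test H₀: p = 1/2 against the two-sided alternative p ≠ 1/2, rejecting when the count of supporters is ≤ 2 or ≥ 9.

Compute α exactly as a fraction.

The significance level is the null-hypothesis probability of the rejection region {≤2} ∪ {≥9}.
Each tail has probability (1 + 11 + 55)/2048; doubling gives α = 134/2048 = 67/1024.

67/1024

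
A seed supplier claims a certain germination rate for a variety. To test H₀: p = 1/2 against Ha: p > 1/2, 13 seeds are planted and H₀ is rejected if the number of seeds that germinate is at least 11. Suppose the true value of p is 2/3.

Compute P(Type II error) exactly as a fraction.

50857/59049

β = P(fail to reject H₀ | Ha true) = P(K ≤ 10 | p = 2/3), K ~ Binomial(13, 2/3).
Summing C(13,j)·(2/3)^j·(1/3)^{13-j} for j = 0..10 gives 50857/59049.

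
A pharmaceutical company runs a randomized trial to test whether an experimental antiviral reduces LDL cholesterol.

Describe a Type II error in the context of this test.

With the conventional null hypothesis that the drug has no effect on LDL cholesterol:
A Type II error is failing to reject H₀ when H₀ is false.
Here that means concluding there is insufficient evidence that the drug works when actually the drug reduces LDL cholesterol.

A Type II error would mean concluding that the drug has no effect on LDL cholesterol (or at least failing to establish that the drug reduces LDL cholesterol) when in fact the drug reduces LDL cholesterol.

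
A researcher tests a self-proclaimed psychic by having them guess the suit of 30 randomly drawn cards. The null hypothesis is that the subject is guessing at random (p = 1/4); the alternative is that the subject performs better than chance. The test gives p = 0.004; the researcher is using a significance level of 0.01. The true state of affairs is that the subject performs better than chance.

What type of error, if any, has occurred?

No error (correct decision).

Since p = 0.004 < α = 0.01, H₀ is rejected.
H₀ is false (actually the subject performs better than chance).
The decision matches the true state — no error.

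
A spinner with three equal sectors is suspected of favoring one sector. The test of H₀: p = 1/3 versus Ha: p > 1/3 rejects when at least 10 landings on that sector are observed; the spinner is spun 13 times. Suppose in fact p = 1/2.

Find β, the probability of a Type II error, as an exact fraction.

3907/4096

β = P(fail to reject H₀ | Ha true) = P(X ≤ 9 | p = 1/2), X ~ Binomial(13, 1/2).
Adding the binomial probabilities P(X=0)+…+P(X=9) at p = 1/2 gives 3907/4096.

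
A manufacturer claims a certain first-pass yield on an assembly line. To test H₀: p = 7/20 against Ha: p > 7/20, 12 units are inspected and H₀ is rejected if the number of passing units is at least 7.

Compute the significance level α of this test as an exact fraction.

173326469368969/2048000000000000

Under H₀, S ~ Binomial(12, 7/20), and α = P(S ≥ 7).
Summing C(12,j)(7/20)^j(13/20)^{12−j} for j = 7,…,12 gives 173326469368969/2048000000000000.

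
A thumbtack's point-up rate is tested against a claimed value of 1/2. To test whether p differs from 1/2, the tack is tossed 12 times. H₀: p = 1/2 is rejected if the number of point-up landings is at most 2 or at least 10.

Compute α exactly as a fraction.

79/2048

Under H₀, S ~ Binomial(12, 1/2); α is the probability of landing in either tail, P(S ≤ 2) + P(S ≥ 10).
Each tail has probability (1 + 12 + 66)/4096; doubling gives α = 158/4096 = 79/2048.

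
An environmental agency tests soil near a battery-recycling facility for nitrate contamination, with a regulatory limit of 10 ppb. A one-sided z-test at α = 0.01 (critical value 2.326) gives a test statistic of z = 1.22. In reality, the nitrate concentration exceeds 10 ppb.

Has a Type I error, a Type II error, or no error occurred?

Type II error

The conventional null hypothesis is that the nitrate concentration is at or below 10 ppb (safe).
Since z = 1.22 ≤ z* = 2.326, H₀ is not rejected.
H₀ is false (actually the nitrate concentration exceeds 10 ppb).
Failing to reject a false H₀ is a Type II error.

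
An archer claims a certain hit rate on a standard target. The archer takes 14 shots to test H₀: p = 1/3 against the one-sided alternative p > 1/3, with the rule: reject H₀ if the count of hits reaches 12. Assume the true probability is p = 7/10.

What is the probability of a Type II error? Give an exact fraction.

41958212136219/50000000000000

A Type II error is failing to reject when Ha holds: with p = 7/10, β = P(X ≤ 11).
Summing C(14,j)·(7/10)^j·(3/10)^{14-j} for j = 0..11 gives 41958212136219/50000000000000.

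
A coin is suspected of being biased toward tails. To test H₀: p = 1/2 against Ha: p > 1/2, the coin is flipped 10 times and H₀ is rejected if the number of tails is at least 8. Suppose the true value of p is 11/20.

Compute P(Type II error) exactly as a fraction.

2305127290491/2560000000000

A Type II error is failing to reject when Ha holds: with p = 11/20, β = P(S ≤ 7).
Adding the binomial probabilities P(S=0)+…+P(S=7) at p = 11/20 gives 2305127290491/2560000000000.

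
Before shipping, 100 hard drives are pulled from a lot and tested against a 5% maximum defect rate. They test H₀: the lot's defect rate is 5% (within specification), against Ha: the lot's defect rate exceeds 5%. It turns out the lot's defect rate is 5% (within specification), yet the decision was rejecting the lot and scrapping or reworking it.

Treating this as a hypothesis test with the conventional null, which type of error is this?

'Rejecting the lot and scrapping or reworking it' corresponds to rejecting H₀.
H₀ was rejected but H₀ is true — a Type I error (false positive).

Type I error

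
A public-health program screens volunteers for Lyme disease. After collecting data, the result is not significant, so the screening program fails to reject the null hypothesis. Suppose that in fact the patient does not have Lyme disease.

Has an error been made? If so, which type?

The conventional null hypothesis here is that the patient does not have Lyme disease.
The test retained a true H₀ — the decision matches the true state.

No error — this is a correct decision.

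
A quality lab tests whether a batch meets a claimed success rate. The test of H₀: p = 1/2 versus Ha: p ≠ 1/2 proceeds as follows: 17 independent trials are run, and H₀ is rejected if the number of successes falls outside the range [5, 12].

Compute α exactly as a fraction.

1607/32768

Under H₀, S ~ Binomial(17, 1/2); α is the probability of landing in either tail, P(S ≤ 4) + P(S ≥ 13).
Each tail has probability (1 + 17 + 136 + 680 + 2380)/131072; doubling gives α = 6428/131072 = 1607/32768.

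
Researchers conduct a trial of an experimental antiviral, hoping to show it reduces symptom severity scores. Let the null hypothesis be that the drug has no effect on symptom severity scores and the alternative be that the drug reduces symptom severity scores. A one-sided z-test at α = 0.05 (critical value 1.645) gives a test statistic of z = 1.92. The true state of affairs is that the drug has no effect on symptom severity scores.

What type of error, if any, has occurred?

Since z = 1.92 > z* = 1.645, H₀ is rejected.
H₀ is true (actually the drug has no effect on symptom severity scores).
Rejecting a true H₀ is a Type I error.

Type I error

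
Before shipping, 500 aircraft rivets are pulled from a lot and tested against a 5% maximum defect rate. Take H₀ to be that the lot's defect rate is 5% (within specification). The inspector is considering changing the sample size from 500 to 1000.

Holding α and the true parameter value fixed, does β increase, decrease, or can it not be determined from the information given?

More data shrinks sampling variability; the test statistic under Ha concentrates further from the null value, making rejection more likely.

It decreases.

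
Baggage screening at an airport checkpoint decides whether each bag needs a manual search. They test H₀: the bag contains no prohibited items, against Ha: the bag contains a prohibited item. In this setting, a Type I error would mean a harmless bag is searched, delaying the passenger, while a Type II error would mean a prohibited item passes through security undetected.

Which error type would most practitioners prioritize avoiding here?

The Type II consequence (a prohibited item passes through security undetected) is more severe than the Type I consequence (a harmless bag is searched, delaying the passenger).

Type II error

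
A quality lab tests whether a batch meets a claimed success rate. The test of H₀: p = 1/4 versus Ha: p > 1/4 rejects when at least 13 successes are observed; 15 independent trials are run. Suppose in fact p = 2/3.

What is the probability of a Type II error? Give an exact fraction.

13210219/14348907

β = P(fail to reject H₀ | Ha true) = P(S ≤ 12 | p = 2/3), S ~ Binomial(15, 2/3).
Adding the binomial probabilities P(S=0)+…+P(S=12) at p = 2/3 gives 13210219/14348907.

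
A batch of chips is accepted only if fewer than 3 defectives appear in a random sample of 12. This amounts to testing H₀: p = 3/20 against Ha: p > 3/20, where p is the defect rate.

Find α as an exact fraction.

216417823765749/819200000000000

Under H₀, S ~ Binomial(12, 3/20); the Type I error rate is P(S ≥ 3).
Computing the lower-tail complement: 1 − 602782176234251/819200000000000 = 216417823765749/819200000000000.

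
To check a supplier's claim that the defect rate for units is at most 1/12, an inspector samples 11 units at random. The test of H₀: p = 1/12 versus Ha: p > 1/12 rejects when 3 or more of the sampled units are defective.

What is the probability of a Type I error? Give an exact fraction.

α = P(reject H₀ | H₀ true) = P(K ≥ 3 | p = 1/12), K ~ Binomial(11, 1/12).
Via the complement, α = 1 − Σ_{j=0}^{2} C(11,j)(1/12)^j(11/12)^{11-j} = 1581403943/27518828544.

1581403943/27518828544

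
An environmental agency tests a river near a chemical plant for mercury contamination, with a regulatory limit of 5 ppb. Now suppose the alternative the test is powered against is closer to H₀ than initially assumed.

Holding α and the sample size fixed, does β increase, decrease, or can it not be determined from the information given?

It increases.

A smaller true effect puts the Ha sampling distribution closer to H₀, so more of it falls in the non-rejection region.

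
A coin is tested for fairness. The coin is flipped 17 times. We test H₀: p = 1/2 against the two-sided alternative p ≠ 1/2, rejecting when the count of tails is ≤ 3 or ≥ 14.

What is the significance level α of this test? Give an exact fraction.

417/32768

α = P(Y ≤ 3 or Y ≥ 14 | p = 1/2), Y ~ Binomial(17, 1/2).
The two tails are symmetric, so α = 2·(1 + 17 + 136 + 680)/2^17 = 1668/131072 = 417/32768.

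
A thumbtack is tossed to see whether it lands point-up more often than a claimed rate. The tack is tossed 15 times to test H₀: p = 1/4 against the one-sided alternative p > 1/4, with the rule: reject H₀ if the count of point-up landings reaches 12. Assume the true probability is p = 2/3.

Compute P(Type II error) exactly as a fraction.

β = P(fail to reject H₀ | Ha true) = P(X ≤ 11 | p = 2/3), X ~ Binomial(15, 2/3).
Equivalently, β = 1 − P(X ≥ 12) = 11346539/14348907.

11346539/14348907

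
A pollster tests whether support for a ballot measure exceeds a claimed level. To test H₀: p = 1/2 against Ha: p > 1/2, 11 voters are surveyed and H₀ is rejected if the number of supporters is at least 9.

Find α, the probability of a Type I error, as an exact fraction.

The Type I error probability is α = P(Y ≥ 9) computed under H₀, where Y ~ Binomial(11, 1/2).
Summing the upper tail: (55 + 11 + 1) / 2^11 = 67/2048.

67/2048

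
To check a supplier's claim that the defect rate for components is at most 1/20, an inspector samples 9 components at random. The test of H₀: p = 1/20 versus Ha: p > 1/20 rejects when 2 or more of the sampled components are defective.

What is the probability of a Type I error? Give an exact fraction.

9115058713/128000000000

The significance level is the probability, assuming p = 1/20, of seeing 2 or more defectives in 9 draws.
Via the complement, α = 1 − Σ_{j=0}^{1} C(9,j)(1/20)^j(19/20)^{9-j} = 9115058713/128000000000.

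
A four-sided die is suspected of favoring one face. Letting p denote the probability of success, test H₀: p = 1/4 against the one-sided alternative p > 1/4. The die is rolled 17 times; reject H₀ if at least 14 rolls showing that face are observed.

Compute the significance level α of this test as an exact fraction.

Under H₀, X ~ Binomial(17, 1/4), and α = P(X ≥ 14).
Adding the binomial terms for j = 14 through 17 with p = 1/4 yields 4909/4294967296.

4909/4294967296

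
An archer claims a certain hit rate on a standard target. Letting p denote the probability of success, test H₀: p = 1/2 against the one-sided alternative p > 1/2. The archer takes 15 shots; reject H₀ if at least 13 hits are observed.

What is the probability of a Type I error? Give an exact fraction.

121/32768

α = P(reject H₀ | H₀ true) = P(S ≥ 13 | p = 1/2), with S ~ Binomial(15, 1/2).
That's C(15,13) + C(15,14) + C(15,15) over 2^15, i.e. (105 + 15 + 1)/32768 = 121/32768.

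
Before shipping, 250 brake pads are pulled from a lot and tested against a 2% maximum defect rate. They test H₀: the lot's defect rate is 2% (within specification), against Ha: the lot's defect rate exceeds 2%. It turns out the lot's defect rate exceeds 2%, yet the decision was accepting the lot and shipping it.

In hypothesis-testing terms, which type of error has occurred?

Type II error

'Accepting the lot and shipping it' corresponds to failing to reject H₀.
H₀ was not rejected but H₀ is false — a Type II error (false negative).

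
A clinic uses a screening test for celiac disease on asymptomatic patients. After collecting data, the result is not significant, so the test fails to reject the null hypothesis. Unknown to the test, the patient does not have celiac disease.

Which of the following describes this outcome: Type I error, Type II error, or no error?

The conventional null hypothesis here is that the patient does not have celiac disease.
The test retained a true H₀ — the decision matches the true state.

No error — this is a correct decision.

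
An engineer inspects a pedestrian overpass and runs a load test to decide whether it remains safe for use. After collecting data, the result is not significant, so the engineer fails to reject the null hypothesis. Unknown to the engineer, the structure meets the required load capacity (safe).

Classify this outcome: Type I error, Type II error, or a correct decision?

The conventional null hypothesis here is that the structure meets the required load capacity (safe).
The test retained a true H₀ — the decision matches the true state.

Neither — the decision is correct.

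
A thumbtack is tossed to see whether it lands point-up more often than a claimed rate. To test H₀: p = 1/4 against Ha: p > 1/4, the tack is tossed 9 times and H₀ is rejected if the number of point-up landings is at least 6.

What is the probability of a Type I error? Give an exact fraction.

Under H₀, X ~ Binomial(9, 1/4), and α = P(X ≥ 6).
Adding the binomial terms for j = 6 through 9 with p = 1/4 yields 655/65536.

655/65536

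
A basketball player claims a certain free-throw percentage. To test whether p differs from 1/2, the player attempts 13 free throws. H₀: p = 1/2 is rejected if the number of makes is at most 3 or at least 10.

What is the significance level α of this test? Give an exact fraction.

189/2048

Under H₀, X ~ Binomial(13, 1/2); α is the probability of landing in either tail, P(X ≤ 3) + P(X ≥ 10).
The two tails are symmetric, so α = 2·(1 + 13 + 78 + 286)/2^13 = 756/8192 = 189/2048.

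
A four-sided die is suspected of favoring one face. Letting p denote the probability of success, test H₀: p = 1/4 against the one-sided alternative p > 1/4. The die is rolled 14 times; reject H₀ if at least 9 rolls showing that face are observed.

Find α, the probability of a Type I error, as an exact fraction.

The Type I error probability is α = P(K ≥ 9) computed under H₀, where K ~ Binomial(14, 1/4).
Summing C(14,j)(1/4)^j(3/4)^{14−j} for j = 9,…,14 gives 578257/268435456.

578257/268435456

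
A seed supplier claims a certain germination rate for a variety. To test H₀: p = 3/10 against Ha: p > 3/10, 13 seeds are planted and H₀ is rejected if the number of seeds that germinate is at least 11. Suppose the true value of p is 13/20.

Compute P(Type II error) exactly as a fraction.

36323681060626281/40960000000000000

β = P(fail to reject H₀ | Ha true) = P(K ≤ 10 | p = 13/20), K ~ Binomial(13, 13/20).
Summing C(13,j)·(13/20)^j·(7/20)^{13-j} for j = 0..10 gives 36323681060626281/40960000000000000.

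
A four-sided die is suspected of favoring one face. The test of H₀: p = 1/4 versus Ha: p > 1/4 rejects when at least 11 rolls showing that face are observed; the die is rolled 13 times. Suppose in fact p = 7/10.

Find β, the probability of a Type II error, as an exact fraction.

A Type II error is failing to reject when Ha holds: with p = 7/10, β = P(K ≤ 10).
Summing C(13,j)·(7/10)^j·(3/10)^{13-j} for j = 0..10 gives 7788298257/9765625000.

7788298257/9765625000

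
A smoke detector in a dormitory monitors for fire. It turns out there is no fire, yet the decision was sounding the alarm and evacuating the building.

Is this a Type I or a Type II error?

Type I error

The null hypothesis here is that there is no fire.
'Sounding the alarm and evacuating the building' corresponds to rejecting H₀.
H₀ was rejected but H₀ is true — a Type I error (false positive).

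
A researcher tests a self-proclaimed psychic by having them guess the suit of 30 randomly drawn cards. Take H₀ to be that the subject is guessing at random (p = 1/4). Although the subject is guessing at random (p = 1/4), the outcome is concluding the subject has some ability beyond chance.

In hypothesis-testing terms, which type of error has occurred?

Type I error

'Concluding the subject has some ability beyond chance' corresponds to rejecting H₀.
H₀ was rejected but H₀ is true — a Type I error (false positive).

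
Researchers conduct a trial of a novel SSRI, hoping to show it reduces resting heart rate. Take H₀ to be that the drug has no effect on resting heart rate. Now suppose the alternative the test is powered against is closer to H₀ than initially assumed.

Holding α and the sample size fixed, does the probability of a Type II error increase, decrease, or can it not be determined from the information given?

It increases.

A smaller departure from H₀ means the test statistic under Ha is distributed closer to where it would be under H₀; rejection becomes less likely.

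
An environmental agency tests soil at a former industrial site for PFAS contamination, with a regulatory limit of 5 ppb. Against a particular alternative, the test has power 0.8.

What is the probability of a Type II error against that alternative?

0.2

Power = 1 − β, so β = 1 − 0.8 = 0.2.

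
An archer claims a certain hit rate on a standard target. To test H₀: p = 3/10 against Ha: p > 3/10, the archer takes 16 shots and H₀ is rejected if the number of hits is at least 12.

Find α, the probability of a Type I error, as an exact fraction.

α = P(reject H₀ | H₀ true) = P(S ≥ 12 | p = 3/10), with S ~ Binomial(16, 3/10).
Summing C(16,j)(3/10)^j(7/10)^{16−j} for j = 12,…,16 gives 531662610897/2000000000000000.

531662610897/2000000000000000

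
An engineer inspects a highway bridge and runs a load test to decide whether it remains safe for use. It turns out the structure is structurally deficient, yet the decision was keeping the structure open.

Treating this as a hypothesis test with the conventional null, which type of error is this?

The null hypothesis here is that the structure meets the required load capacity (safe).
'Keeping the structure open' corresponds to failing to reject H₀.
H₀ was not rejected but H₀ is false — a Type II error (false negative).

Type II error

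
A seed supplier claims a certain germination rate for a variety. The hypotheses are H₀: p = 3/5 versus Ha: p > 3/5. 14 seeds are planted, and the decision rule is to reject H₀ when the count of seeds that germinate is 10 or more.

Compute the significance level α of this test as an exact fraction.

340889877/1220703125

The Type I error probability is α = P(Y ≥ 10) computed under H₀, where Y ~ Binomial(14, 3/5).
Adding the binomial terms for j = 10 through 14 with p = 3/5 yields 340889877/1220703125.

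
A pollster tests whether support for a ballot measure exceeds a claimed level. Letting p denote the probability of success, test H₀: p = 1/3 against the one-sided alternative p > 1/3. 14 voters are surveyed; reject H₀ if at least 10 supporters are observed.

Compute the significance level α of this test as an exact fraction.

α = P(reject H₀ | H₀ true) = P(K ≥ 10 | p = 1/3), with K ~ Binomial(14, 1/3).
Adding the binomial terms for j = 10 through 14 with p = 1/3 yields 19321/4782969.

19321/4782969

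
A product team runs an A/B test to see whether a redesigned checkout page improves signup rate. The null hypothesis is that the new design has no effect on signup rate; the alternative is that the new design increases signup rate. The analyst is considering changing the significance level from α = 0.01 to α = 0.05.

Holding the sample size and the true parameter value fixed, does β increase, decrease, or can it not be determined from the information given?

It decreases.

With a larger α the critical value moves toward the center, so more of the Ha sampling distribution lies in the rejection region.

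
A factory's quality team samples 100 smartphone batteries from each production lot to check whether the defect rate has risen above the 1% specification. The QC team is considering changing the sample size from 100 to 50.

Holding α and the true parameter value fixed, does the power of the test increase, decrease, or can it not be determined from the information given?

It decreases.

Reducing n widens both sampling distributions, so the test has less ability to distinguish Ha from H₀.
Since power = 1 − β and β increases, power decreases.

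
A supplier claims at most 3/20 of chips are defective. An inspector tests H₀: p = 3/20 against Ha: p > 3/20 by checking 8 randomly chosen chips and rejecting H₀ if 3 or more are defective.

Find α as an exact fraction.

2693447019/25600000000

Under H₀, X ~ Binomial(8, 3/20); the Type I error rate is P(X ≥ 3).
α = 1 − P(X ≤ 2) = 1 − 22906552981/25600000000 = 2693447019/25600000000.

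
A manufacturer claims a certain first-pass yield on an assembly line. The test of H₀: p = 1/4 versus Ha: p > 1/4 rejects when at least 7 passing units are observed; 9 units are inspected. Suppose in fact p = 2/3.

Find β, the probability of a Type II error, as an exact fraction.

β = P(fail to reject H₀ | Ha true) = P(K ≤ 6 | p = 2/3), K ~ Binomial(9, 2/3).
Summing C(9,j)·(2/3)^j·(1/3)^{9-j} for j = 0..6 gives 12259/19683.

12259/19683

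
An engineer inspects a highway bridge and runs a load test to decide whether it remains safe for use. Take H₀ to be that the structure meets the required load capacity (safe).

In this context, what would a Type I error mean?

A Type I error would mean concluding that the structure is structurally deficient when in fact the structure meets the required load capacity (safe).

A Type I error is rejecting H₀ when H₀ is true.
Here that means closing the structure for repairs when actually the structure meets the required load capacity (safe).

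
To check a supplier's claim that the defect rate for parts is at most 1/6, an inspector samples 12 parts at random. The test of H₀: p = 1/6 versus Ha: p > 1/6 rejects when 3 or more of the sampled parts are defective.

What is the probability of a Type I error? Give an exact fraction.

702172961/2176782336

α = P(reject H₀ | H₀ true) = P(K ≥ 3 | p = 1/6), K ~ Binomial(12, 1/6).
Computing the lower-tail complement: 1 − 1474609375/2176782336 = 702172961/2176782336.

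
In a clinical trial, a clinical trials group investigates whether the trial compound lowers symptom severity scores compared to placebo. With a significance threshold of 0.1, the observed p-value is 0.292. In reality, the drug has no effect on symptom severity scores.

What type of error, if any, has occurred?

No error (correct decision).

The conventional null hypothesis is that the drug has no effect on symptom severity scores.
Since p = 0.292 ≥ α = 0.1, H₀ is not rejected.
H₀ is true (actually the drug has no effect on symptom severity scores).
The decision matches the true state — no error.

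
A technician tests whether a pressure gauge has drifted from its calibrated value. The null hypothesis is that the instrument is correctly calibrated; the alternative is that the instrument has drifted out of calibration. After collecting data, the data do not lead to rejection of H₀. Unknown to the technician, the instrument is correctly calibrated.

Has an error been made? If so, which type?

The test retained a true H₀ — the decision matches the true state.

Neither — the decision is correct.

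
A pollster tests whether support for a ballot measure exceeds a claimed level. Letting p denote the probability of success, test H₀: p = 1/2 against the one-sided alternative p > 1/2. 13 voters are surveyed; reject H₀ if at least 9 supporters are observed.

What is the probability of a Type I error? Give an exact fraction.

1093/8192

The Type I error probability is α = P(X ≥ 9) computed under H₀, where X ~ Binomial(13, 1/2).
That's C(13,9) + C(13,10) + C(13,11) + C(13,12) + C(13,13) over 2^13, i.e. (715 + 286 + 78 + 13 + 1)/8192 = 1093/8192.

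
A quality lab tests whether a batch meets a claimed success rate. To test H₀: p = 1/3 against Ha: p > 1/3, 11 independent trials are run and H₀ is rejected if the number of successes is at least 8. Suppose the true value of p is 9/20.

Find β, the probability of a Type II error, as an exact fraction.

4807868226029/5120000000000

β = P(fail to reject H₀ | Ha true) = P(Y ≤ 7 | p = 9/20), Y ~ Binomial(11, 9/20).
Equivalently, β = 1 − P(Y ≥ 8) = 4807868226029/5120000000000.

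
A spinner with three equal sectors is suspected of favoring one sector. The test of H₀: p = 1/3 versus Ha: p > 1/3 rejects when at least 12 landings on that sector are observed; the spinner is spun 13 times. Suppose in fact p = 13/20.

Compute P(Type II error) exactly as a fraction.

9937124893407747/10240000000000000

A Type II error is failing to reject when Ha holds: with p = 13/20, β = P(K ≤ 11).
Adding the binomial probabilities P(K=0)+…+P(K=11) at p = 13/20 gives 9937124893407747/10240000000000000.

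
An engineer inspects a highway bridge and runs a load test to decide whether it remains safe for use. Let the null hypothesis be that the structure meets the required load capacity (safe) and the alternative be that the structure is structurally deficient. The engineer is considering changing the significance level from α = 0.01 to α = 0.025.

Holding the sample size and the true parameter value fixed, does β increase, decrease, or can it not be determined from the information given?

It decreases.

A larger α widens the rejection region, so when the alternative is true more outcomes lead to rejection — failing to reject becomes less likely.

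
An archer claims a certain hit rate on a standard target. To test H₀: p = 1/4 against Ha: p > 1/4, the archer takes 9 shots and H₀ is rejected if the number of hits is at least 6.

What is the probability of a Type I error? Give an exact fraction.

Under H₀, X ~ Binomial(9, 1/4), and α = P(X ≥ 6).
P(X ≥ 6) = Σ_{j=6}^{9} C(9,j)·(1/4)^j·(3/4)^{9-j} = 655/65536.

655/65536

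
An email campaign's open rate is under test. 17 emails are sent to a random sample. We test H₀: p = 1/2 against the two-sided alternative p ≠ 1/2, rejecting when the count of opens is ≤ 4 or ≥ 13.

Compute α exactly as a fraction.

1607/32768

The significance level is the null-hypothesis probability of the rejection region {≤4} ∪ {≥13}.
By symmetry, α = 2·P(Y ≤ 4) = 2·(1 + 17 + 136 + 680 + 2380)/131072 = 6428/131072 = 1607/32768.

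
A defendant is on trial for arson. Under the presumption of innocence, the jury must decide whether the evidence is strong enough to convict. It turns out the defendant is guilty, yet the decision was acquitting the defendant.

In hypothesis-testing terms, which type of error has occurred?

Type II error

The null hypothesis here is that the defendant is innocent.
'Acquitting the defendant' corresponds to failing to reject H₀.
H₀ was not rejected but H₀ is false — a Type II error (false negative).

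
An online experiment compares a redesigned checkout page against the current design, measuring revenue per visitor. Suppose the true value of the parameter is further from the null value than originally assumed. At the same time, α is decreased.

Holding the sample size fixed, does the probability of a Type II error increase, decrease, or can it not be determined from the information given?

Cannot be determined from the information given.

The first change alone would make β decrease; the second alone would make β increase. Which effect dominates depends on the magnitudes, which are not given.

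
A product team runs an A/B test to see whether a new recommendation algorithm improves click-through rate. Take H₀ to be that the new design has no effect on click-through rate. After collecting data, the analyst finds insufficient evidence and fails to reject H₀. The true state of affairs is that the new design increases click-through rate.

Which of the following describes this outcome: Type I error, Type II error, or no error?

Type II error

H₀ was not rejected, but H₀ is actually false.
Failing to reject a false null hypothesis is a Type II error (false negative).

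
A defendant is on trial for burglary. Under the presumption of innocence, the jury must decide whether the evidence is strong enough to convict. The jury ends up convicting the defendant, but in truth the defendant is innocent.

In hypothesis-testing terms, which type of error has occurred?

Type I error

The null hypothesis here is that the defendant is innocent.
'Convicting the defendant' corresponds to rejecting H₀.
H₀ was rejected but H₀ is true — a Type I error (false positive).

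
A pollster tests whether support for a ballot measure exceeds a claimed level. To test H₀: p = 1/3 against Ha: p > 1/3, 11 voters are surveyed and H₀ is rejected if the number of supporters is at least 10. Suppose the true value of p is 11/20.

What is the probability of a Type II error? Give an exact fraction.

20194688329389/20480000000000

β = P(fail to reject H₀ | Ha true) = P(S ≤ 9 | p = 11/20), S ~ Binomial(11, 11/20).
Summing C(11,j)·(11/20)^j·(9/20)^{11-j} for j = 0..9 gives 20194688329389/20480000000000.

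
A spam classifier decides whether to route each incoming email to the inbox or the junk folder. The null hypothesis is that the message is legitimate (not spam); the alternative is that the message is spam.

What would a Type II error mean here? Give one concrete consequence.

A Type II error is failing to reject H₀ when H₀ is false.
Here that means delivering the message to the inbox when actually the message is spam.

A Type II error would mean concluding that the message is legitimate (not spam) (or at least failing to establish that the message is spam) when in fact the message is spam. Consequence: spam reaches the user's inbox.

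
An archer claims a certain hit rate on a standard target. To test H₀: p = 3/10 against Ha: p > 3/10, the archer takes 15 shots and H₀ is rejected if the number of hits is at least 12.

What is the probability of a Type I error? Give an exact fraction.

11457336519/125000000000000

α = P(reject H₀ | H₀ true) = P(K ≥ 12 | p = 3/10), with K ~ Binomial(15, 3/10).
P(K ≥ 12) = Σ_{j=12}^{15} C(15,j)·(3/10)^j·(7/10)^{15-j} = 11457336519/125000000000000.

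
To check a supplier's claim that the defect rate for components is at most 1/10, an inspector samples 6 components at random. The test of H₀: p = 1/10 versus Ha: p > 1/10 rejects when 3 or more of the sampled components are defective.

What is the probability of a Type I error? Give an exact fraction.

317/20000

α = P(reject H₀ | H₀ true) = P(K ≥ 3 | p = 1/10), K ~ Binomial(6, 1/10).
Computing the lower-tail complement: 1 − 19683/20000 = 317/20000.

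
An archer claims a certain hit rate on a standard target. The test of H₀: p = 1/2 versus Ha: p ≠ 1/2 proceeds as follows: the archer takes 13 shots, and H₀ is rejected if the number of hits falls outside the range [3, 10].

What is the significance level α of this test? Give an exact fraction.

23/1024

The significance level is the null-hypothesis probability of the rejection region {≤2} ∪ {≥11}.
Each tail has probability (1 + 13 + 78)/8192; doubling gives α = 184/8192 = 23/1024.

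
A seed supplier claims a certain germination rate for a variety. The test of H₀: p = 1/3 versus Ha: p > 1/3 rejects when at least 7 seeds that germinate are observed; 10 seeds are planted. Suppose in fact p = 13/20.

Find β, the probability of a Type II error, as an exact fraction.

1244602838129/2560000000000

Under the alternative p = 13/20, S ~ Binomial(10, 13/20); β is the probability the test does not reject, P(S < 7).
Summing C(10,j)·(13/20)^j·(7/20)^{10-j} for j = 0..6 gives 1244602838129/2560000000000.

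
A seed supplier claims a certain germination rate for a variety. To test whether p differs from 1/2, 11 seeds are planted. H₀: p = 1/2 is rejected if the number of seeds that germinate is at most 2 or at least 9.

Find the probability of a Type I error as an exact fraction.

Under H₀, Y ~ Binomial(11, 1/2); α is the probability of landing in either tail, P(Y ≤ 2) + P(Y ≥ 9).
By symmetry, α = 2·P(Y ≤ 2) = 2·(1 + 11 + 55)/2048 = 134/2048 = 67/1024.

67/1024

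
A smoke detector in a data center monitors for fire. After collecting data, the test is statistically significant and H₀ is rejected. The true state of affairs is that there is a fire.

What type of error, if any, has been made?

The conventional null hypothesis here is that there is no fire.
The test rejected a false H₀ — the decision matches the true state.

No error (correct decision).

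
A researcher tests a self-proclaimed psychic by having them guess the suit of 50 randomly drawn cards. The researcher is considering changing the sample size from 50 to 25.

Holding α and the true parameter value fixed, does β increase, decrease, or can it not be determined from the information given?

It increases.

Reducing n widens both sampling distributions, so the test has less ability to distinguish Ha from H₀.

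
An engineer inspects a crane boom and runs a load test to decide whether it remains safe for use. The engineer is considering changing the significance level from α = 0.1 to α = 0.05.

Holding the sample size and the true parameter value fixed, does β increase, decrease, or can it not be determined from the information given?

Tightening α shrinks the rejection region. When Ha holds, fewer sample outcomes clear the stricter threshold, so more fall in the acceptance region.

It increases.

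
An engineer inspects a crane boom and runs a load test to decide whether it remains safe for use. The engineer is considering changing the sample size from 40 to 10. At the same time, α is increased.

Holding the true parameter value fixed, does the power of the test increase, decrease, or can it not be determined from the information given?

Cannot be determined from the information given.

The first change alone would make β increase; the second alone would make β decrease. Which effect dominates depends on the magnitudes, which are not given.
Since power = 1 − β, the effect on power is likewise indeterminate.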